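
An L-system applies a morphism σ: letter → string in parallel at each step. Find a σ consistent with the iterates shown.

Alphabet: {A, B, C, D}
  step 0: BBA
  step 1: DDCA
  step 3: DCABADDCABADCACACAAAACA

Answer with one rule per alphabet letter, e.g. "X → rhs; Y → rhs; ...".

A->CA, B->D, C->AAA, D->BAD

  step 0 ⇒ step 1: BBA ⇒ D·D·CA
    A ↦ CA
    B ↦ D
    C ↦ AAA  (constrained at step 1)
    D ↦ BAD  (constrained at step 1)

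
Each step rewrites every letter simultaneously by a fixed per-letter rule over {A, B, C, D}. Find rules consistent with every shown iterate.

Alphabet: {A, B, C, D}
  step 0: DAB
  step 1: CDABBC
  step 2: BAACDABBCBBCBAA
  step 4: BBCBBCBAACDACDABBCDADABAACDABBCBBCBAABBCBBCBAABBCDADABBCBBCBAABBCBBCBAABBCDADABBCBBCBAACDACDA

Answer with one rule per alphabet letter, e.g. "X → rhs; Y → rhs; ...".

A->DA, B->BBC, C->BAA, D->C

  step 1 ⇒ step 2: CDABBC ⇒ BAA·C·DA·BBC·BBC·BAA
    A ↦ DA
    B ↦ BBC
    C ↦ BAA
    D ↦ C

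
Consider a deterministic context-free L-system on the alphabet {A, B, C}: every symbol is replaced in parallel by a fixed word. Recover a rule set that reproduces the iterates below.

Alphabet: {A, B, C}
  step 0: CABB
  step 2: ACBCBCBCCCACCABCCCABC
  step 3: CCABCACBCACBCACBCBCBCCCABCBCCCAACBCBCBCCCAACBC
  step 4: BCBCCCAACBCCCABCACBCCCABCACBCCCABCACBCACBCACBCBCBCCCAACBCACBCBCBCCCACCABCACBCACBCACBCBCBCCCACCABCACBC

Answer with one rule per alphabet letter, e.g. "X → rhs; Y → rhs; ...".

  step 3 ⇒ step 4: CCABCACBCACBCACBCBCBCCCABCBCCCAACBCBCBCCCAACBC ⇒ BC·BC·CCA·AC·BC·CCA·BC·AC·BC·CCA·BC·AC·BC·CCA·BC·AC·BC·AC·BC·AC·BC·BC·BC·CCA·AC·BC·AC·BC·BC·BC·CCA·CCA·BC·AC·BC·AC·BC·AC·BC·BC·BC·CCA·CCA·BC·AC·BC
    A ↦ CCA
    B ↦ AC
    C ↦ BC

A->CCA, B->AC, C->BC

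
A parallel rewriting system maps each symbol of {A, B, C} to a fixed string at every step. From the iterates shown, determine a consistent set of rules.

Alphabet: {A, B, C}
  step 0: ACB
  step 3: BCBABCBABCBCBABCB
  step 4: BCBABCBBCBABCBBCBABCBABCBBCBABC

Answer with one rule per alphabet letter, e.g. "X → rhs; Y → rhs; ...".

  step 3 ⇒ step 4: BCBABCBABCBCBABCB ⇒ BC·BA·BC·B·BC·BA·BC·B·BC·BA·BC·BA·BC·B·BC·BA·BC
    A ↦ B
    B ↦ BC
    C ↦ BA

A->B, B->BC, C->BA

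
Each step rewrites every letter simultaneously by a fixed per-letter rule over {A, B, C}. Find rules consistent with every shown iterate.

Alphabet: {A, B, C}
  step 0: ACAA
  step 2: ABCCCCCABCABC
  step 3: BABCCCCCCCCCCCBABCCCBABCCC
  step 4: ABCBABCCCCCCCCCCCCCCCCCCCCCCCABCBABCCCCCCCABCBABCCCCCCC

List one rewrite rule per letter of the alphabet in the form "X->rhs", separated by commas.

  step 3 ⇒ step 4: BABCCCCCCCCCCCBABCCCBABCCC ⇒ ABC·B·ABC·CC·CC·CC·CC·CC·CC·CC·CC·CC·CC·CC·ABC·B·ABC·CC·CC·CC·ABC·B·ABC·CC·CC·CC
    A ↦ B
    B ↦ ABC
    C ↦ CC

A->B, B->ABC, C->CC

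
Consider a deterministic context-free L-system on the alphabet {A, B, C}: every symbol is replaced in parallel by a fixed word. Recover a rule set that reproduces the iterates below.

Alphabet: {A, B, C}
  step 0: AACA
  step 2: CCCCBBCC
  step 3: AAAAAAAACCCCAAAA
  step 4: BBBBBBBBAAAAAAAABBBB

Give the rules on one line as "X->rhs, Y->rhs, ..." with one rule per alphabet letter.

  step 3 ⇒ step 4: AAAAAAAACCCCAAAA ⇒ B·B·B·B·B·B·B·B·AA·AA·AA·AA·B·B·B·B
    A ↦ B
    C ↦ AA
  step 2 ⇒ step 3: CCCCBBCC ⇒ AA·AA·AA·AA·CC·CC·AA·AA
    B ↦ CC

A->B, B->CC, C->AA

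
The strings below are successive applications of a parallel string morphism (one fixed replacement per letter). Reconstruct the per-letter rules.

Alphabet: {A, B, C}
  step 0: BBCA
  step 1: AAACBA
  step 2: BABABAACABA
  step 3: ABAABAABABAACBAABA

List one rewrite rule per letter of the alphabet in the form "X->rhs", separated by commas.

  step 2 ⇒ step 3: BABABAACABA ⇒ A·BA·A·BA·A·BA·BA·AC·BA·A·BA
    A ↦ BA
    B ↦ A
    C ↦ AC

A->BA, B->A, C->AC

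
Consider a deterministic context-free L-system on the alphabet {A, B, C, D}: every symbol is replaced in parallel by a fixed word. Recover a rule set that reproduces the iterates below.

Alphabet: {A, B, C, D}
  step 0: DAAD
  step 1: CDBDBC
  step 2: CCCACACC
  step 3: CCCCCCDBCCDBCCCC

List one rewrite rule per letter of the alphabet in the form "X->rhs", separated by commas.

  step 2 ⇒ step 3: CCCACACC ⇒ CC·CC·CC·DB·CC·DB·CC·CC
    A ↦ DB
    C ↦ CC
  step 1 ⇒ step 2: CDBDBC ⇒ CC·C·A·C·A·CC
    B ↦ A
  step 0 ⇒ step 1: DAAD ⇒ C·DB·DB·C
    D ↦ C

A->DB, B->A, C->CC, D->C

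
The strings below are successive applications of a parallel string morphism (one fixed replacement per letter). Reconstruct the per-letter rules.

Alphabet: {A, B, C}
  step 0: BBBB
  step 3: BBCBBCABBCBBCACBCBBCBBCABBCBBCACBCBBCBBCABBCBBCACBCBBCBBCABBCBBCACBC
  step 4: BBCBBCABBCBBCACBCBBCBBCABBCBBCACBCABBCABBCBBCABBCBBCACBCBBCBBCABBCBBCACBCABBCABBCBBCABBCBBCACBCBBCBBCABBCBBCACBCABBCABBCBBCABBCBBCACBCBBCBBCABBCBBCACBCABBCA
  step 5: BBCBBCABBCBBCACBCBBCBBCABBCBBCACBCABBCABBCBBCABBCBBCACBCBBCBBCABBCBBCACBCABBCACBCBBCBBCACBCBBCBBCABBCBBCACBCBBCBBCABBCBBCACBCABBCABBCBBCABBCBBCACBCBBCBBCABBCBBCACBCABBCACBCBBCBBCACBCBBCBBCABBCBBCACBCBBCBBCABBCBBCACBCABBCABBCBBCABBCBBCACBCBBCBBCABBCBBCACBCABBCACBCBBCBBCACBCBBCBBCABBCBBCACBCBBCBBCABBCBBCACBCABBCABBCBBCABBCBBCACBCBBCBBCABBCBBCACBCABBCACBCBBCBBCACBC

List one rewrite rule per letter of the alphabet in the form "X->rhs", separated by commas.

A->CBC, B->BBC, C->A

  step 4 ⇒ step 5: BBCBBCABBCBBCACBCBBCBBCABBCBBCACBCABBCABBCBBCABBCBBCACBCBBCBBCABBCBBCACBCABBCABBCBBCABBCBBCACBCBBCBBCABBCBBCACBCABBCABBCBBCABBCBBCACBCBBCBBCABBCBBCACBCABBCA ⇒ BBC·BBC·A·BBC·BBC·A·CBC·BBC·BBC·A·BBC·BBC·A·CBC·A·BBC·A·BBC·BBC·A·BBC·BBC·A·CBC·BBC·BBC·A·BBC·BBC·A·CBC·A·BBC·A·CBC·BBC·BBC·A·CBC·BBC·BBC·A·BBC·BBC·A·CBC·BBC·BBC·A·BBC·BBC·A·CBC·A·BBC·A·BBC·BBC·A·BBC·BBC·A·CBC·BBC·BBC·A·BBC·BBC·A·CBC·A·BBC·A·CBC·BBC·BBC·A·CBC·BBC·BBC·A·BBC·BBC·A·CBC·BBC·BBC·A·BBC·BBC·A·CBC·A·BBC·A·BBC·BBC·A·BBC·BBC·A·CBC·BBC·BBC·A·BBC·BBC·A·CBC·A·BBC·A·CBC·BBC·BBC·A·CBC·BBC·BBC·A·BBC·BBC·A·CBC·BBC·BBC·A·BBC·BBC·A·CBC·A·BBC·A·BBC·BBC·A·BBC·BBC·A·CBC·BBC·BBC·A·BBC·BBC·A·CBC·A·BBC·A·CBC·BBC·BBC·A·CBC
    A ↦ CBC
    B ↦ BBC
    C ↦ A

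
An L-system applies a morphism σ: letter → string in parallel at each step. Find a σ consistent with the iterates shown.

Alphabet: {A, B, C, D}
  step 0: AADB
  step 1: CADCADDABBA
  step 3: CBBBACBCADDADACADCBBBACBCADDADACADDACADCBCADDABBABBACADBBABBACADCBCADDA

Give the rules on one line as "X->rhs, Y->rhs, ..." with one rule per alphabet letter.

  step 0 ⇒ step 1: AADB ⇒ CAD·CAD·DA·BBA
    A ↦ CAD
    B ↦ BBA
    D ↦ DA
    C ↦ CB  (constrained at step 1)

A->CAD, B->BBA, C->CB, D->DA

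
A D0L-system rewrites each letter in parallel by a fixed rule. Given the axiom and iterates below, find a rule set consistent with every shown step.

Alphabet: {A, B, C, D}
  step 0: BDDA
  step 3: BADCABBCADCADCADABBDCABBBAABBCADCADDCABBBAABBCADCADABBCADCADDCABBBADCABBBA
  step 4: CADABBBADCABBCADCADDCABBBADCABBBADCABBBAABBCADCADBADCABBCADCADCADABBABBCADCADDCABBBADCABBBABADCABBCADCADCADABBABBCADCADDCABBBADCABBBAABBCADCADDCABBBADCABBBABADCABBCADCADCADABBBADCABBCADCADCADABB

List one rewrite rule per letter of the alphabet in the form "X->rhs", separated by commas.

A->ABB, B->CAD, C->DC, D->BA

  step 3 ⇒ step 4: BADCABBCADCADCADABBDCABBBAABBCADCADDCABBBAABBCADCADABBCADCADDCABBBADCABBBA ⇒ CAD·ABB·BA·DC·ABB·CAD·CAD·DC·ABB·BA·DC·ABB·BA·DC·ABB·BA·ABB·CAD·CAD·BA·DC·ABB·CAD·CAD·CAD·ABB·ABB·CAD·CAD·DC·ABB·BA·DC·ABB·BA·BA·DC·ABB·CAD·CAD·CAD·ABB·ABB·CAD·CAD·DC·ABB·BA·DC·ABB·BA·ABB·CAD·CAD·DC·ABB·BA·DC·ABB·BA·BA·DC·ABB·CAD·CAD·CAD·ABB·BA·DC·ABB·CAD·CAD·CAD·ABB
    A ↦ ABB
    B ↦ CAD
    C ↦ DC
    D ↦ BA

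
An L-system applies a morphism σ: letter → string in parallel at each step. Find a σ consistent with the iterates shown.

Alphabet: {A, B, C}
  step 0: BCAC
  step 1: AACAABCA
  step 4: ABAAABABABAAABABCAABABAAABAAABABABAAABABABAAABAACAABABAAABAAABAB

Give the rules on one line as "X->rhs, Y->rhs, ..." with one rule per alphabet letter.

  step 0 ⇒ step 1: BCAC ⇒ AA·CA·AB·CA
    A ↦ AB
    B ↦ AA
    C ↦ CA

A->AB, B->AA, C->CA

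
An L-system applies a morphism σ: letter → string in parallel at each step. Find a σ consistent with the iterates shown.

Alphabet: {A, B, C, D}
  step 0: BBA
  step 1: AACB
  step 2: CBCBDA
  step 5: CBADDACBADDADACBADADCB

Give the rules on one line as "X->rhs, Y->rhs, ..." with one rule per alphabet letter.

  step 1 ⇒ step 2: AACB ⇒ CB·CB·D·A
    A ↦ CB
    B ↦ A
    C ↦ D
    D ↦ AD  (constrained at step 2)

A->CB, B->A, C->D, D->AD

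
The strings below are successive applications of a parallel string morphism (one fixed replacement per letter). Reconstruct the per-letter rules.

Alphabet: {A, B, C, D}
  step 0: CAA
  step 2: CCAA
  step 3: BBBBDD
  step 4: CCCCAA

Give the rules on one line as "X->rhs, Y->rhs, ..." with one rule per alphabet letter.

A->D, B->C, C->BB, D->A

  step 3 ⇒ step 4: BBBBDD ⇒ C·C·C·C·A·A
    B ↦ C
    D ↦ A
  step 2 ⇒ step 3: CCAA ⇒ BB·BB·D·D
    A ↦ D
  step 2 ⇒ step 3: CCAA ⇒ BB·BB·D·D
    C ↦ BB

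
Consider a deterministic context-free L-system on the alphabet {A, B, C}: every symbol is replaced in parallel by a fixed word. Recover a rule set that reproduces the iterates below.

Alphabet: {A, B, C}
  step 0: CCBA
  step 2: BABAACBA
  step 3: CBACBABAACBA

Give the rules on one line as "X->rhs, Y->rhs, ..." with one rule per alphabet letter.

  step 2 ⇒ step 3: BABAACBA ⇒ C·BA·C·BA·BA·A·C·BA
    A ↦ BA
    B ↦ C
    C ↦ A

A->BA, B->C, C->A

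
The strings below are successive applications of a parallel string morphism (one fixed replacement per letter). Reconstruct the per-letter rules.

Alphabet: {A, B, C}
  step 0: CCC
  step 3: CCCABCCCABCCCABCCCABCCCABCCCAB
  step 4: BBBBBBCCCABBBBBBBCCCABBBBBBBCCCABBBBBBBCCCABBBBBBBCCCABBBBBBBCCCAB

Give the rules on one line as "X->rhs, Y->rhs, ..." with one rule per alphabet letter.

  step 3 ⇒ step 4: CCCABCCCABCCCABCCCABCCCABCCCAB ⇒ BB·BB·BB·CCC·AB·BB·BB·BB·CCC·AB·BB·BB·BB·CCC·AB·BB·BB·BB·CCC·AB·BB·BB·BB·CCC·AB·BB·BB·BB·CCC·AB
    A ↦ CCC
    B ↦ AB
    C ↦ BB

A->CCC, B->AB, C->BB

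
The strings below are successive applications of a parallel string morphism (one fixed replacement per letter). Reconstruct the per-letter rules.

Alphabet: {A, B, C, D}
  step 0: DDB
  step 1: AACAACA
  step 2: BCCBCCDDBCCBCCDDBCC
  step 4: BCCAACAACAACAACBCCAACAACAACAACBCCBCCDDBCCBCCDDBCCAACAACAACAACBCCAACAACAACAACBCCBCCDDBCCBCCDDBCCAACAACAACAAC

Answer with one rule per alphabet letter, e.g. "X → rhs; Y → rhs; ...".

  step 1 ⇒ step 2: AACAACA ⇒ BCC·BCC·DD·BCC·BCC·DD·BCC
    A ↦ BCC
    C ↦ DD
  step 0 ⇒ step 1: DDB ⇒ AAC·AAC·A
    B ↦ A
  step 0 ⇒ step 1: DDB ⇒ AAC·AAC·A
    D ↦ AAC

A->BCC, B->A, C->DD, D->AAC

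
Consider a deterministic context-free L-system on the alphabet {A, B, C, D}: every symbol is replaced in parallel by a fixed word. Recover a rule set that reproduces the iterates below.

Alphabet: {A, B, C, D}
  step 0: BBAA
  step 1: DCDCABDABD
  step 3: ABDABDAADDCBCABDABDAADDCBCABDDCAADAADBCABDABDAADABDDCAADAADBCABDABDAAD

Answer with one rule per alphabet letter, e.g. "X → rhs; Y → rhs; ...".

  step 0 ⇒ step 1: BBAA ⇒ DC·DC·ABD·ABD
    A ↦ ABD
    B ↦ DC
    C ↦ BC  (constrained at step 1)
    D ↦ AAD  (constrained at step 1)

A->ABD, B->DC, C->BC, D->AAD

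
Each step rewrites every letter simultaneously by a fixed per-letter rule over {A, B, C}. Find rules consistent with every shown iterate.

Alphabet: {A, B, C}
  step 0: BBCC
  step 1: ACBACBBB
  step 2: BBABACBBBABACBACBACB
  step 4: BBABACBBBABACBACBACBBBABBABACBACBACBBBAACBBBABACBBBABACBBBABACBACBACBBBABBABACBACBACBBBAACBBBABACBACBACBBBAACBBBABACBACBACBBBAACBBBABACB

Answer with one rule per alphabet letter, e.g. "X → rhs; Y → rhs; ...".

  step 1 ⇒ step 2: ACBACBBB ⇒ BBA·B·ACB·BBA·B·ACB·ACB·ACB
    A ↦ BBA
    B ↦ ACB
    C ↦ B

A->BBA, B->ACB, C->B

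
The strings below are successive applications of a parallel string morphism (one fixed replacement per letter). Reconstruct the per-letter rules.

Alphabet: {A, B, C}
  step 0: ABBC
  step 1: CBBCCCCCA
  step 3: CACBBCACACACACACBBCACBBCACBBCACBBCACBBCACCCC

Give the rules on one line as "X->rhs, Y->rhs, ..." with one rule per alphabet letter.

A->CBB, B->CC, C->CA

  step 0 ⇒ step 1: ABBC ⇒ CBB·CC·CC·CA
    A ↦ CBB
    B ↦ CC
    C ↦ CA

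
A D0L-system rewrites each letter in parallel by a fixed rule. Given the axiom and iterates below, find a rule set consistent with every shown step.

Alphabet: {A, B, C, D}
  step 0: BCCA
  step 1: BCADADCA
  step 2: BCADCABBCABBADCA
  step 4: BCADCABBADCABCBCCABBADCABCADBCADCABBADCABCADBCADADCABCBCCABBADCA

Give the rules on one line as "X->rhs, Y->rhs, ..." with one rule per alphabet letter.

A->CA, B->BC, C->AD, D->BB

  step 1 ⇒ step 2: BCADADCA ⇒ BC·AD·CA·BB·CA·BB·AD·CA
    A ↦ CA
    B ↦ BC
    C ↦ AD
    D ↦ BB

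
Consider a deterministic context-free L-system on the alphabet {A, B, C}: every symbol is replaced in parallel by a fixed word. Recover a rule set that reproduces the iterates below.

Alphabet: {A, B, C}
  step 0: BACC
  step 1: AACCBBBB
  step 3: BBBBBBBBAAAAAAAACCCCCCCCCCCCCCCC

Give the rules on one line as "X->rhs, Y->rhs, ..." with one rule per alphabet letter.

  step 0 ⇒ step 1: BACC ⇒ AA·CC·BB·BB
    A ↦ CC
    B ↦ AA
    C ↦ BB

A->CC, B->AA, C->BB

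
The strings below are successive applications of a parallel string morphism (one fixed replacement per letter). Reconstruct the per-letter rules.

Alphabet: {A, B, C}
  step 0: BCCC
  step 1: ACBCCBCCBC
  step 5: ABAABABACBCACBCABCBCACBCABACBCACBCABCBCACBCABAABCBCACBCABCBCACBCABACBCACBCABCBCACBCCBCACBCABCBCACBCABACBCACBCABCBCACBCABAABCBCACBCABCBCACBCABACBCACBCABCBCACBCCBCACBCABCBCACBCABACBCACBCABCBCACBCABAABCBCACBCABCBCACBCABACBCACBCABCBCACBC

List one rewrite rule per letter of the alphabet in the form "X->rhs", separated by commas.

A->AB, B->A, C->CBC

  step 0 ⇒ step 1: BCCC ⇒ A·CBC·CBC·CBC
    B ↦ A
    C ↦ CBC
    A ↦ AB  (constrained at step 1)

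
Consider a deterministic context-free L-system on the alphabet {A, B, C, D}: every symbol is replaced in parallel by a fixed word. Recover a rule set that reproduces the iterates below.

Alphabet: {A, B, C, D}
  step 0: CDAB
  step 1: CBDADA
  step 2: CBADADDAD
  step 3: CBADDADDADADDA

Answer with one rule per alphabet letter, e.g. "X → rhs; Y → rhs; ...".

A->D, B->A, C->CB, D->DA

  step 2 ⇒ step 3: CBADADDAD ⇒ CB·A·D·DA·D·DA·DA·D·DA
    A ↦ D
    B ↦ A
    C ↦ CB
    D ↦ DA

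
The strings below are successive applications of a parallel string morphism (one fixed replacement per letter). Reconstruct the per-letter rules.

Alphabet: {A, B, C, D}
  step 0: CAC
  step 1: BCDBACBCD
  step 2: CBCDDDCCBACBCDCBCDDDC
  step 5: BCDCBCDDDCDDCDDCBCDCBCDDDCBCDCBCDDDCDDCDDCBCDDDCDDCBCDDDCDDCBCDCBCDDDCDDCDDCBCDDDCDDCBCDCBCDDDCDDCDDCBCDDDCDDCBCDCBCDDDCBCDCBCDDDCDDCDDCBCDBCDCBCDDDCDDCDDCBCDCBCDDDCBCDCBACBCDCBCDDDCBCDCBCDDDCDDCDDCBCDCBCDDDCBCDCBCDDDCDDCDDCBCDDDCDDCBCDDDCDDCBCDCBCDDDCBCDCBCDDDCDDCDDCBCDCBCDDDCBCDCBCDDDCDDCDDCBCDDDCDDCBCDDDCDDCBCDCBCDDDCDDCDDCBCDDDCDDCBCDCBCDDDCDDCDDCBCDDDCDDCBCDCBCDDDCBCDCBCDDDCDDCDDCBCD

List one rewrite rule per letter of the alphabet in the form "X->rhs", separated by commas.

  step 1 ⇒ step 2: BCDBACBCD ⇒ C·BCD·DDC·C·BAC·BCD·C·BCD·DDC
    A ↦ BAC
    B ↦ C
    C ↦ BCD
    D ↦ DDC

A->BAC, B->C, C->BCD, D->DDC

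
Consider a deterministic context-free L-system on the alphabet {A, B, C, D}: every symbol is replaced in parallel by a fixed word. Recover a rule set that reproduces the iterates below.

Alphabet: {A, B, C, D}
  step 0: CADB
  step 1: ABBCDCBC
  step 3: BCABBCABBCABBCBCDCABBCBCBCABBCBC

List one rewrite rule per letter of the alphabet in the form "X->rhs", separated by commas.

  step 0 ⇒ step 1: CADB ⇒ AB·BC·DC·BC
    A ↦ BC
    B ↦ BC
    C ↦ AB
    D ↦ DC

A->BC, B->BC, C->AB, D->DC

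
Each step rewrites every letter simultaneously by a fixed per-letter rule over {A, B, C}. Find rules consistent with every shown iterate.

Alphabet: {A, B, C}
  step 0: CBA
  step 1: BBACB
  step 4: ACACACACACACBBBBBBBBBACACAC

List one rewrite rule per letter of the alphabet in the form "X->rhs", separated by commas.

A->B, B->AC, C->BB

  step 0 ⇒ step 1: CBA ⇒ BB·AC·B
    A ↦ B
    B ↦ AC
    C ↦ BB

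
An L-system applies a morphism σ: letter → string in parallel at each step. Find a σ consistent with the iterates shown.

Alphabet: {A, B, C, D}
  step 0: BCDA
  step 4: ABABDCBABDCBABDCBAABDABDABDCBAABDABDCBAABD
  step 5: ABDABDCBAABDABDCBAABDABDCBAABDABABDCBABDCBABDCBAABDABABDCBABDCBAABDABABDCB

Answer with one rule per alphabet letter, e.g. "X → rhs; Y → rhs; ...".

  step 4 ⇒ step 5: ABABDCBABDCBABDCBAABDABDABDCBAABDABDCBAABD ⇒ AB·D·AB·D·CB·AAB·D·AB·D·CB·AAB·D·AB·D·CB·AAB·D·AB·AB·D·CB·AB·D·CB·AB·D·CB·AAB·D·AB·AB·D·CB·AB·D·CB·AAB·D·AB·AB·D·CB
    A ↦ AB
    B ↦ D
    C ↦ AAB
    D ↦ CB

A->AB, B->D, C->AAB, D->CB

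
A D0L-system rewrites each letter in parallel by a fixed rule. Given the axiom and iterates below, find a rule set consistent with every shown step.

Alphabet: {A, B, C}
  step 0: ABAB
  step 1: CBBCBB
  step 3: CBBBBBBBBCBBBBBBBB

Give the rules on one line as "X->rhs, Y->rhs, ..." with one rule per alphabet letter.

A->C, B->BB, C->A

  step 0 ⇒ step 1: ABAB ⇒ C·BB·C·BB
    A ↦ C
    B ↦ BB
    C ↦ A  (constrained at step 1)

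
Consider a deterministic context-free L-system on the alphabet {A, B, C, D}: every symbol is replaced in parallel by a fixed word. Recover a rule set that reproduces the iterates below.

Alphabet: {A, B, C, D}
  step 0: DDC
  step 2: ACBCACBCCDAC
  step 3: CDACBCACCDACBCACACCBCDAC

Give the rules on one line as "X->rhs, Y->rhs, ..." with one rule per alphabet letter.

  step 2 ⇒ step 3: ACBCACBCCDAC ⇒ CD·AC·BC·AC·CD·AC·BC·AC·AC·CB·CD·AC
    A ↦ CD
    B ↦ BC
    C ↦ AC
    D ↦ CB

A->CD, B->BC, C->AC, D->CB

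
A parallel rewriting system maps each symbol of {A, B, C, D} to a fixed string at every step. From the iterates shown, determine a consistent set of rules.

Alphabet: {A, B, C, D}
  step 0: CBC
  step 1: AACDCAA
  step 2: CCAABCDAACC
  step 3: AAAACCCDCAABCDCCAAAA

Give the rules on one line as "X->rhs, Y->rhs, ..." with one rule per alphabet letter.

  step 2 ⇒ step 3: CCAABCDAACC ⇒ AA·AA·C·C·CDC·AA·BCD·C·C·AA·AA
    A ↦ C
    B ↦ CDC
    C ↦ AA
    D ↦ BCD

A->C, B->CDC, C->AA, D->BCD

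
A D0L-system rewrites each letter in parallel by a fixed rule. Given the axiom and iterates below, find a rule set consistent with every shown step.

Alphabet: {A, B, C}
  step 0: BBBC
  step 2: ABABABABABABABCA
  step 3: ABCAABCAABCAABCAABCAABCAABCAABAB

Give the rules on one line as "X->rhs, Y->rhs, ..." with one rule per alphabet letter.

A->AB, B->CA, C->AB

  step 2 ⇒ step 3: ABABABABABABABCA ⇒ AB·CA·AB·CA·AB·CA·AB·CA·AB·CA·AB·CA·AB·CA·AB·AB
    A ↦ AB
    B ↦ CA
    C ↦ AB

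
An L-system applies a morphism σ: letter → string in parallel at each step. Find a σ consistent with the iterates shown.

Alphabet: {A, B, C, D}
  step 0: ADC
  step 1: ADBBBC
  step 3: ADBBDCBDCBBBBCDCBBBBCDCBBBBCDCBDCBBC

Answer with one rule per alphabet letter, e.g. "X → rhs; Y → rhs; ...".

  step 0 ⇒ step 1: ADC ⇒ AD·BB·BC
    A ↦ AD
    C ↦ BC
    D ↦ BB
    B ↦ DCB  (constrained at step 1)

A->AD, B->DCB, C->BC, D->BB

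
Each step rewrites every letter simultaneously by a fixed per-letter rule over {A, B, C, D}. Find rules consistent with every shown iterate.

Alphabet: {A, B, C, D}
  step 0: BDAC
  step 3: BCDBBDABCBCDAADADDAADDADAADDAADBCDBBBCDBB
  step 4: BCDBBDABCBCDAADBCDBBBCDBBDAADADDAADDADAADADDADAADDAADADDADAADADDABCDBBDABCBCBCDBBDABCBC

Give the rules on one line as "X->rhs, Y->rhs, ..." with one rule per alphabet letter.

A->AD, B->BC, C->DBB, D->DA

  step 3 ⇒ step 4: BCDBBDABCBCDAADADDAADDADAADDAADBCDBBBCDBB ⇒ BC·DBB·DA·BC·BC·DA·AD·BC·DBB·BC·DBB·DA·AD·AD·DA·AD·DA·DA·AD·AD·DA·DA·AD·DA·AD·AD·DA·DA·AD·AD·DA·BC·DBB·DA·BC·BC·BC·DBB·DA·BC·BC
    A ↦ AD
    B ↦ BC
    C ↦ DBB
    D ↦ DA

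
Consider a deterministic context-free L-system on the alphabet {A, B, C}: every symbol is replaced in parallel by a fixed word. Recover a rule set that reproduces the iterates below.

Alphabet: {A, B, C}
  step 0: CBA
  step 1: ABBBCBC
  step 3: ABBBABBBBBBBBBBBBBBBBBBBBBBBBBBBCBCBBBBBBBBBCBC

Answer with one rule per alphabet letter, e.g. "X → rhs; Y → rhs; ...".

  step 0 ⇒ step 1: CBA ⇒ A·BBB·CBC
    A ↦ CBC
    B ↦ BBB
    C ↦ A

A->CBC, B->BBB, C->A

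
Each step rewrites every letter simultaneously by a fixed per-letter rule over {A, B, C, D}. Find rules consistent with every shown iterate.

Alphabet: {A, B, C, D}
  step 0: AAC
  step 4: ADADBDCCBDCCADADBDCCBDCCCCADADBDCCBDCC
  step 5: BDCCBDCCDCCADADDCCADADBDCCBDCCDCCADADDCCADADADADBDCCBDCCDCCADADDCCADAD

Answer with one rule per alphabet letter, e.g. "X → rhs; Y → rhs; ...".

  step 4 ⇒ step 5: ADADBDCCBDCCADADBDCCBDCCCCADADBDCCBDCC ⇒ BD·CC·BD·CC·D·CC·AD·AD·D·CC·AD·AD·BD·CC·BD·CC·D·CC·AD·AD·D·CC·AD·AD·AD·AD·BD·CC·BD·CC·D·CC·AD·AD·D·CC·AD·AD
    A ↦ BD
    B ↦ D
    C ↦ AD
    D ↦ CC

A->BD, B->D, C->AD, D->CC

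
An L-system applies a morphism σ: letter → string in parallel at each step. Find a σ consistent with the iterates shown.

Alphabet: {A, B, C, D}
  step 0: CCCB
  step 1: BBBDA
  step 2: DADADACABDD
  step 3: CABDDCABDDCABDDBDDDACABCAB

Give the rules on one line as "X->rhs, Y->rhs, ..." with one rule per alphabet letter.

  step 2 ⇒ step 3: DADADACABDD ⇒ CAB·DD·CAB·DD·CAB·DD·B·DD·DA·CAB·CAB
    A ↦ DD
    B ↦ DA
    C ↦ B
    D ↦ CAB

A->DD, B->DA, C->B, D->CAB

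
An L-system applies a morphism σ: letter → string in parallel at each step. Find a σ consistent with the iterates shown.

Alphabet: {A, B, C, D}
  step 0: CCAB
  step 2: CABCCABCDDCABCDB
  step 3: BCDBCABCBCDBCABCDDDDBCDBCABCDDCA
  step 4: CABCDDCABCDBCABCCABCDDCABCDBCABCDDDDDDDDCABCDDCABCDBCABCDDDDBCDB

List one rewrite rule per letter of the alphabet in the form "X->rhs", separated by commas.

  step 3 ⇒ step 4: BCDBCABCBCDBCABCDDDDBCDBCABCDDCA ⇒ CA·BC·DD·CA·BC·DB·CA·BC·CA·BC·DD·CA·BC·DB·CA·BC·DD·DD·DD·DD·CA·BC·DD·CA·BC·DB·CA·BC·DD·DD·BC·DB
    A ↦ DB
    B ↦ CA
    C ↦ BC
    D ↦ DD

A->DB, B->CA, C->BC, D->DD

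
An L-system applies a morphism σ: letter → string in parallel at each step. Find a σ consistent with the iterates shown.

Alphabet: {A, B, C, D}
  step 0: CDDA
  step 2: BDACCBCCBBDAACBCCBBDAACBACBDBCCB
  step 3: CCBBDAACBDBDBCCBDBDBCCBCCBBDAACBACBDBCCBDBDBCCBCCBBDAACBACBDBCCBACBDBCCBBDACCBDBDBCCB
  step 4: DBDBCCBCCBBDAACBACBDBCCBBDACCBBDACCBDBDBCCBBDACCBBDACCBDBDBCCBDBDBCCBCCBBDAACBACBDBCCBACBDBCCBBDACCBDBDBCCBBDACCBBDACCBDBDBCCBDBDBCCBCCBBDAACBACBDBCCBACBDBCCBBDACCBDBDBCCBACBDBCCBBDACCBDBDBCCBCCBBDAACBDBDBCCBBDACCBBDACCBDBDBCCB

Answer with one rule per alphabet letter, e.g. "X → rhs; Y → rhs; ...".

A->ACB, B->CCB, C->DB, D->BDA

  step 3 ⇒ step 4: CCBBDAACBDBDBCCBDBDBCCBCCBBDAACBACBDBCCBDBDBCCBCCBBDAACBACBDBCCBACBDBCCBBDACCBDBDBCCB ⇒ DB·DB·CCB·CCB·BDA·ACB·ACB·DB·CCB·BDA·CCB·BDA·CCB·DB·DB·CCB·BDA·CCB·BDA·CCB·DB·DB·CCB·DB·DB·CCB·CCB·BDA·ACB·ACB·DB·CCB·ACB·DB·CCB·BDA·CCB·DB·DB·CCB·BDA·CCB·BDA·CCB·DB·DB·CCB·DB·DB·CCB·CCB·BDA·ACB·ACB·DB·CCB·ACB·DB·CCB·BDA·CCB·DB·DB·CCB·ACB·DB·CCB·BDA·CCB·DB·DB·CCB·CCB·BDA·ACB·DB·DB·CCB·BDA·CCB·BDA·CCB·DB·DB·CCB
    A ↦ ACB
    B ↦ CCB
    C ↦ DB
    D ↦ BDA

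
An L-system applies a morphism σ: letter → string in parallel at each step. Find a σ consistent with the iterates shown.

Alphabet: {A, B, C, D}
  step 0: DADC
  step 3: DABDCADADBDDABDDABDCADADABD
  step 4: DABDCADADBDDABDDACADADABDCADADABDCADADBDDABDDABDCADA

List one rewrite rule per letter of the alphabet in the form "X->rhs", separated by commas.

A->BD, B->CA, C->D, D->DA

  step 3 ⇒ step 4: DABDCADADBDDABDDABDCADADABD ⇒ DA·BD·CA·DA·D·BD·DA·BD·DA·CA·DA·DA·BD·CA·DA·DA·BD·CA·DA·D·BD·DA·BD·DA·BD·CA·DA
    A ↦ BD
    B ↦ CA
    C ↦ D
    D ↦ DA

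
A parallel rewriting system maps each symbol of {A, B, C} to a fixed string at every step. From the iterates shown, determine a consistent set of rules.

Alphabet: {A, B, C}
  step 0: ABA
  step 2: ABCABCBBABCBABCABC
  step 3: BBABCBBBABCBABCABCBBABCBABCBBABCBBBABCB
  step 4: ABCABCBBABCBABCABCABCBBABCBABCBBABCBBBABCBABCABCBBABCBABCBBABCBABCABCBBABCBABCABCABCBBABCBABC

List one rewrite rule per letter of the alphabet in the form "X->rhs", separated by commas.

A->BB, B->ABC, C->B

  step 3 ⇒ step 4: BBABCBBBABCBABCABCBBABCBABCBBABCBBBABCB ⇒ ABC·ABC·BB·ABC·B·ABC·ABC·ABC·BB·ABC·B·ABC·BB·ABC·B·BB·ABC·B·ABC·ABC·BB·ABC·B·ABC·BB·ABC·B·ABC·ABC·BB·ABC·B·ABC·ABC·ABC·BB·ABC·B·ABC
    A ↦ BB
    B ↦ ABC
    C ↦ B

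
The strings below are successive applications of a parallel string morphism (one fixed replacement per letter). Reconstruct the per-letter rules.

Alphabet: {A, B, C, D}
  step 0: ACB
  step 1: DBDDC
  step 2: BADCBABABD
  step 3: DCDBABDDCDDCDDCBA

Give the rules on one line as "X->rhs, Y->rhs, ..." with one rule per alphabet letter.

  step 2 ⇒ step 3: BADCBABABD ⇒ DC·D·BA·BD·DC·D·DC·D·DC·BA
    A ↦ D
    B ↦ DC
    C ↦ BD
    D ↦ BA

A->D, B->DC, C->BD, D->BA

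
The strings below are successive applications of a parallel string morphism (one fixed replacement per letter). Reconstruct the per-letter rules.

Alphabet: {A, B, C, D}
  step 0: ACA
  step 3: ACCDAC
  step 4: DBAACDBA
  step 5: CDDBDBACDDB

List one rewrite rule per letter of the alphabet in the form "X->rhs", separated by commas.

A->DB, B->D, C->A, D->C

  step 4 ⇒ step 5: DBAACDBA ⇒ C·D·DB·DB·A·C·D·DB
    A ↦ DB
    B ↦ D
    C ↦ A
    D ↦ C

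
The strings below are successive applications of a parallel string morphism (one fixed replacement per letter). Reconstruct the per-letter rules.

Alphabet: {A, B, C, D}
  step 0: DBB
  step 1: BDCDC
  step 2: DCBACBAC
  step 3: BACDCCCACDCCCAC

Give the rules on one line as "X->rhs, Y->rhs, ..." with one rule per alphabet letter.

  step 2 ⇒ step 3: DCBACBAC ⇒ B·AC·DC·CC·AC·DC·CC·AC
    A ↦ CC
    B ↦ DC
    C ↦ AC
    D ↦ B

A->CC, B->DC, C->AC, D->B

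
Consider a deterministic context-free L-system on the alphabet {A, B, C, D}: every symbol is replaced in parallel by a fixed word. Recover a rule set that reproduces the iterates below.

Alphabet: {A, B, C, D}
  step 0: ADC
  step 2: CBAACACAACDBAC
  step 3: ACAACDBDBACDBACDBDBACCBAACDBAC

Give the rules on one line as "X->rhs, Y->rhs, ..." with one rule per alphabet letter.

  step 2 ⇒ step 3: CBAACACAACDBAC ⇒ AC·AAC·DB·DB·AC·DB·AC·DB·DB·AC·CB·AAC·DB·AC
    A ↦ DB
    B ↦ AAC
    C ↦ AC
    D ↦ CB

A->DB, B->AAC, C->AC, D->CB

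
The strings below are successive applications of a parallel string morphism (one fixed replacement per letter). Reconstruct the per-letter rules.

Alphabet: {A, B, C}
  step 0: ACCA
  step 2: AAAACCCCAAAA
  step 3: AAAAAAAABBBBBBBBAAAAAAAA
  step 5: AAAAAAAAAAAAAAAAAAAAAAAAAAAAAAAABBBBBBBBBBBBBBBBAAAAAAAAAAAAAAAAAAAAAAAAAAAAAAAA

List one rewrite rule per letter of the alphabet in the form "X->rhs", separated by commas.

A->AA, B->C, C->BB

  step 2 ⇒ step 3: AAAACCCCAAAA ⇒ AA·AA·AA·AA·BB·BB·BB·BB·AA·AA·AA·AA
    A ↦ AA
    C ↦ BB
    B ↦ C  (constrained at step 3)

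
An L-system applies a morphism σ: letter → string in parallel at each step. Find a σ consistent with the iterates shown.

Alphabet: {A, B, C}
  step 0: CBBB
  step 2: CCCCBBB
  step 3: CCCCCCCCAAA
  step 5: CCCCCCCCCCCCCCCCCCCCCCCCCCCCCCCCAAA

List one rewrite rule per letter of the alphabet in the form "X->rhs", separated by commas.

  step 2 ⇒ step 3: CCCCBBB ⇒ CC·CC·CC·CC·A·A·A
    B ↦ A
    C ↦ CC
    A ↦ B  (constrained at step 3)

A->B, B->A, C->CC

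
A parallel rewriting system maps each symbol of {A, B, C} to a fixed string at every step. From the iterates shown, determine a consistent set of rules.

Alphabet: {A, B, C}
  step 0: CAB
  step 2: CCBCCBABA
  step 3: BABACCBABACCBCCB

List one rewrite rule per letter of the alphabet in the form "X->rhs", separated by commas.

  step 2 ⇒ step 3: CCBCCBABA ⇒ BA·BA·CC·BA·BA·CC·B·CC·B
    A ↦ B
    B ↦ CC
    C ↦ BA

A->B, B->CC, C->BA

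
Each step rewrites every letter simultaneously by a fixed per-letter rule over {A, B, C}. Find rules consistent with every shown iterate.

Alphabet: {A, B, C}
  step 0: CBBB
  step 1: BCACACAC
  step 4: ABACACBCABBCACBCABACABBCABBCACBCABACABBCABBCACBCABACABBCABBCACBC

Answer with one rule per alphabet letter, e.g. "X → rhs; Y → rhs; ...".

  step 0 ⇒ step 1: CBBB ⇒ BC·AC·AC·AC
    B ↦ AC
    C ↦ BC
    A ↦ AB  (constrained at step 1)

A->AB, B->AC, C->BC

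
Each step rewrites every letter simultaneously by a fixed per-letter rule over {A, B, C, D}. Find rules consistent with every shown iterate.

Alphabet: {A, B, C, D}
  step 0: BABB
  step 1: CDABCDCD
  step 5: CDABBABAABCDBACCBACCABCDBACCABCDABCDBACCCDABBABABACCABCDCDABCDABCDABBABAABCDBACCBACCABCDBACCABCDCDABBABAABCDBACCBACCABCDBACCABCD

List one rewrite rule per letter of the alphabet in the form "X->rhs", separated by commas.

A->AB, B->CD, C->BA, D->CC

  step 0 ⇒ step 1: BABB ⇒ CD·AB·CD·CD
    A ↦ AB
    B ↦ CD
    C ↦ BA  (constrained at step 1)
    D ↦ CC  (constrained at step 1)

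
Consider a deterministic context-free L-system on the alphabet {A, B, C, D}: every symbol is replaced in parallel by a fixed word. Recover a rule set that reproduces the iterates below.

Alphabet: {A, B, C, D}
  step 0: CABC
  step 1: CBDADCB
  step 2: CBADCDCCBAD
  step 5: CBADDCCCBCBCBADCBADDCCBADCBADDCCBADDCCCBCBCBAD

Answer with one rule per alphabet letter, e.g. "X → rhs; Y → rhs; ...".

A->D, B->AD, C->CB, D->C

  step 1 ⇒ step 2: CBDADCB ⇒ CB·AD·C·D·C·CB·AD
    A ↦ D
    B ↦ AD
    C ↦ CB
    D ↦ C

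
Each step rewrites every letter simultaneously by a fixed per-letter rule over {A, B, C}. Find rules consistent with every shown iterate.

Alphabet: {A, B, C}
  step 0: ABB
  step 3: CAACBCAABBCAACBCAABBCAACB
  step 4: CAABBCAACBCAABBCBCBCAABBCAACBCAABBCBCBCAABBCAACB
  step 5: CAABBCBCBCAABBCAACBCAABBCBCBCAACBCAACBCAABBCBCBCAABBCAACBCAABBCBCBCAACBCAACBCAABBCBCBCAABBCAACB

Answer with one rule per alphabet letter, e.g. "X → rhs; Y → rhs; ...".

A->B, B->CB, C->CAA

  step 4 ⇒ step 5: CAABBCAACBCAABBCBCBCAABBCAACBCAABBCBCBCAABBCAACB ⇒ CAA·B·B·CB·CB·CAA·B·B·CAA·CB·CAA·B·B·CB·CB·CAA·CB·CAA·CB·CAA·B·B·CB·CB·CAA·B·B·CAA·CB·CAA·B·B·CB·CB·CAA·CB·CAA·CB·CAA·B·B·CB·CB·CAA·B·B·CAA·CB
    A ↦ B
    B ↦ CB
    C ↦ CAA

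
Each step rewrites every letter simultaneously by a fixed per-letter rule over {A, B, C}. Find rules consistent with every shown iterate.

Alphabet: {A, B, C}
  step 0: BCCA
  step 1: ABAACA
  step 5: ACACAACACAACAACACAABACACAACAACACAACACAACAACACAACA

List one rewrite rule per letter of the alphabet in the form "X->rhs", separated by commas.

  step 0 ⇒ step 1: BCCA ⇒ AB·A·A·CA
    A ↦ CA
    B ↦ AB
    C ↦ A

A->CA, B->AB, C->A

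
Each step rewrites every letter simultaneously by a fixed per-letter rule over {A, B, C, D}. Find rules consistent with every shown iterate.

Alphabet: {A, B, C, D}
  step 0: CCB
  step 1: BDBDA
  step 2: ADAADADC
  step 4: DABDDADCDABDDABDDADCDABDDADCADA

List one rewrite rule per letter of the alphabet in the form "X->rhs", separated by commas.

  step 1 ⇒ step 2: BDBDA ⇒ A·DA·A·DA·DC
    A ↦ DC
    B ↦ A
    D ↦ DA
  step 0 ⇒ step 1: CCB ⇒ BD·BD·A
    C ↦ BD

A->DC, B->A, C->BD, D->DA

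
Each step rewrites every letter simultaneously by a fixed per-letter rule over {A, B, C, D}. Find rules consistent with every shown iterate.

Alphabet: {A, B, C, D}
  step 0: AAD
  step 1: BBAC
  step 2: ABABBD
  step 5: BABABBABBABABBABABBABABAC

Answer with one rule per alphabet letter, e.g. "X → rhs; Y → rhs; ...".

  step 1 ⇒ step 2: BBAC ⇒ AB·AB·B·D
    A ↦ B
    B ↦ AB
    C ↦ D
  step 0 ⇒ step 1: AAD ⇒ B·B·AC
    D ↦ AC

A->B, B->AB, C->D, D->AC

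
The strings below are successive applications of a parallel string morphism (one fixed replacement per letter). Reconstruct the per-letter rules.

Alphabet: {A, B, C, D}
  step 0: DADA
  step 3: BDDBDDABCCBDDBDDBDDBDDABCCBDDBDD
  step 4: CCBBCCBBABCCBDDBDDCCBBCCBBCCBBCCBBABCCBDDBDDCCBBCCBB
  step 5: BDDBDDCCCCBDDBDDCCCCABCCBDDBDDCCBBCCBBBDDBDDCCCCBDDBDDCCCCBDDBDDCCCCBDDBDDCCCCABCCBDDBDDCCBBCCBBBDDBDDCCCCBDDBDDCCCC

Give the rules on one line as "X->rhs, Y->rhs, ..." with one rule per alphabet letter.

A->AB, B->CC, C->BDD, D->B

  step 4 ⇒ step 5: CCBBCCBBABCCBDDBDDCCBBCCBBCCBBCCBBABCCBDDBDDCCBBCCBB ⇒ BDD·BDD·CC·CC·BDD·BDD·CC·CC·AB·CC·BDD·BDD·CC·B·B·CC·B·B·BDD·BDD·CC·CC·BDD·BDD·CC·CC·BDD·BDD·CC·CC·BDD·BDD·CC·CC·AB·CC·BDD·BDD·CC·B·B·CC·B·B·BDD·BDD·CC·CC·BDD·BDD·CC·CC
    A ↦ AB
    B ↦ CC
    C ↦ BDD
    D ↦ B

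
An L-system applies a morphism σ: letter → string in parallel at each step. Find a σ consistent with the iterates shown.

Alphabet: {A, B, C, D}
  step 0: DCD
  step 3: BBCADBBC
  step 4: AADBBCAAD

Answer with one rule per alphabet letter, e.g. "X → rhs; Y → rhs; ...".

  step 3 ⇒ step 4: BBCADBBC ⇒ A·A·D·B·BC·A·A·D
    A ↦ B
    B ↦ A
    C ↦ D
    D ↦ BC

A->B, B->A, C->D, D->BC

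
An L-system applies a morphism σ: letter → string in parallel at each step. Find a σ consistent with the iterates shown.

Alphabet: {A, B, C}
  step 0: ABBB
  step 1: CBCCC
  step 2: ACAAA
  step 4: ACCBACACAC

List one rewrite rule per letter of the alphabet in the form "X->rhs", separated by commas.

  step 1 ⇒ step 2: CBCCC ⇒ A·C·A·A·A
    B ↦ C
    C ↦ A
  step 0 ⇒ step 1: ABBB ⇒ CB·C·C·C
    A ↦ CB

A->CB, B->C, C->A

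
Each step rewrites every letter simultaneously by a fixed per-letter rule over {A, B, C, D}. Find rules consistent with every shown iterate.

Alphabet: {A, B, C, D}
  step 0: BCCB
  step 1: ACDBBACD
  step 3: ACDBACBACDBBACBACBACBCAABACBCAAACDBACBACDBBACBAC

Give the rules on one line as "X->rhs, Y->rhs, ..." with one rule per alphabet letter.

  step 0 ⇒ step 1: BCCB ⇒ ACD·B·B·ACD
    B ↦ ACD
    C ↦ B
    A ↦ BAC  (constrained at step 1)
    D ↦ CAA  (constrained at step 1)

A->BAC, B->ACD, C->B, D->CAA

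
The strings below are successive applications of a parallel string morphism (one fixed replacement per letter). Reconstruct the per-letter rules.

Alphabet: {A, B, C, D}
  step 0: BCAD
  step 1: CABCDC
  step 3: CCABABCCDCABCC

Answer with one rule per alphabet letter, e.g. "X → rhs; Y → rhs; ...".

A->C, B->C, C->AB, D->DC

  step 0 ⇒ step 1: BCAD ⇒ C·AB·C·DC
    A ↦ C
    B ↦ C
    C ↦ AB
    D ↦ DC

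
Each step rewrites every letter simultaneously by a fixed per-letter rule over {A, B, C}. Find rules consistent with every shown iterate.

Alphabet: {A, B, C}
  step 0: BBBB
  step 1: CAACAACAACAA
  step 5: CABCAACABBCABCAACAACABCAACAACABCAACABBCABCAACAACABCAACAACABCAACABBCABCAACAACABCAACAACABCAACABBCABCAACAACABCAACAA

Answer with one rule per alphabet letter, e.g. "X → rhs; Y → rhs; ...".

  step 0 ⇒ step 1: BBBB ⇒ CAA·CAA·CAA·CAA
    B ↦ CAA
    A ↦ B  (constrained at step 1)
    C ↦ CA  (constrained at step 1)

A->B, B->CAA, C->CA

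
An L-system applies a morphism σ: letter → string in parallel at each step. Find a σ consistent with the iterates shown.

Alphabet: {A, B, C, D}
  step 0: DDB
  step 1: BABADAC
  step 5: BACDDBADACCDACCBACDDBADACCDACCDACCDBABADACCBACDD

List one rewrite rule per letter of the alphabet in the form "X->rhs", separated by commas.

  step 0 ⇒ step 1: DDB ⇒ BA·BA·DAC
    B ↦ DAC
    D ↦ BA
    A ↦ C  (constrained at step 1)
    C ↦ D  (constrained at step 1)

A->C, B->DAC, C->D, D->BA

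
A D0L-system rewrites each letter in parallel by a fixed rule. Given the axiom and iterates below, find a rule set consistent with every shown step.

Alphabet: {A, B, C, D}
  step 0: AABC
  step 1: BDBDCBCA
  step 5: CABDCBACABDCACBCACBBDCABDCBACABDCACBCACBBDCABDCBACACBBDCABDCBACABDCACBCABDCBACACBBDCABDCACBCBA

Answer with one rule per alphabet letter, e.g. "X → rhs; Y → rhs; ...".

A->BD, B->CB, C->CA, D->A

  step 0 ⇒ step 1: AABC ⇒ BD·BD·CB·CA
    A ↦ BD
    B ↦ CB
    C ↦ CA
    D ↦ A  (constrained at step 1)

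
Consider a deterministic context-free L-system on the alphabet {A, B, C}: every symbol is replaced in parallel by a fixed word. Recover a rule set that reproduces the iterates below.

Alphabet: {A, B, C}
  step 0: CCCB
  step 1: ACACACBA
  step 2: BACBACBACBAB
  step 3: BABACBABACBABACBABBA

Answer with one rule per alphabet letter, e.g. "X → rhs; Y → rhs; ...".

  step 2 ⇒ step 3: BACBACBACBAB ⇒ BA·B·AC·BA·B·AC·BA·B·AC·BA·B·BA
    A ↦ B
    B ↦ BA
    C ↦ AC

A->B, B->BA, C->AC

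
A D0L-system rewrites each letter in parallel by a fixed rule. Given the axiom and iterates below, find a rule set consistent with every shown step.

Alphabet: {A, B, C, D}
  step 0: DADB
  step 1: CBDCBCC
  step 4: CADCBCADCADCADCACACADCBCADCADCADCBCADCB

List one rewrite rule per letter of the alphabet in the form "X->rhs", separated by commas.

  step 0 ⇒ step 1: DADB ⇒ CB·D·CB·CC
    A ↦ D
    B ↦ CC
    D ↦ CB
    C ↦ CA  (constrained at step 1)

A->D, B->CC, C->CA, D->CB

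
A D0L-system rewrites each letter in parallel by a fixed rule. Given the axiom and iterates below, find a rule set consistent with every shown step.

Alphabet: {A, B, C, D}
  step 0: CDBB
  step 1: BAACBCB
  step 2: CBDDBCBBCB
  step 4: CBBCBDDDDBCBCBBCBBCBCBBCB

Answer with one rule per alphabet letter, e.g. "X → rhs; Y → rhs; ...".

A->D, B->CB, C->B, D->AA

  step 1 ⇒ step 2: BAACBCB ⇒ CB·D·D·B·CB·B·CB
    A ↦ D
    B ↦ CB
    C ↦ B
  step 0 ⇒ step 1: CDBB ⇒ B·AA·CB·CB
    D ↦ AA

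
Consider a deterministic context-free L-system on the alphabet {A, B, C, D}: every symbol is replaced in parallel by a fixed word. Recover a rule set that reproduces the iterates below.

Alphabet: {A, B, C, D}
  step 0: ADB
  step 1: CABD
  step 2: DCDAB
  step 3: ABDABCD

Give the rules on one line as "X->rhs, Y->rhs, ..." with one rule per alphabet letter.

A->C, B->D, C->D, D->AB

  step 2 ⇒ step 3: DCDAB ⇒ AB·D·AB·C·D
    A ↦ C
    B ↦ D
    C ↦ D
    D ↦ AB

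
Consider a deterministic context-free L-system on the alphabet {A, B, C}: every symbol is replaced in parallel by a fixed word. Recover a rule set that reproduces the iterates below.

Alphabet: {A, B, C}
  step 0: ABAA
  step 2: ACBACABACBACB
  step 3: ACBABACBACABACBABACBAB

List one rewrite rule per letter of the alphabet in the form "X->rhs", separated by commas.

  step 2 ⇒ step 3: ACBACABACBACB ⇒ AC·B·AB·AC·B·AC·AB·AC·B·AB·AC·B·AB
    A ↦ AC
    B ↦ AB
    C ↦ B

A->AC, B->AB, C->B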